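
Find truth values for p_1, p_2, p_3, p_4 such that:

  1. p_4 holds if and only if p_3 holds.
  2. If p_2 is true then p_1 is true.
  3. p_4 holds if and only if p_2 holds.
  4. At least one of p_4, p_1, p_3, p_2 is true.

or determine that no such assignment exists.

p_1=T; p_2=T; p_3=T; p_4=T

  (1) p_4=T, p_3=T — same ✓
  (2) p_2=T ⇒ p_1: T ✓
  (3) p_4=T, p_2=T — same ✓
  (4) {p_4, p_1, p_3, p_2}: 4 true — at least one ✓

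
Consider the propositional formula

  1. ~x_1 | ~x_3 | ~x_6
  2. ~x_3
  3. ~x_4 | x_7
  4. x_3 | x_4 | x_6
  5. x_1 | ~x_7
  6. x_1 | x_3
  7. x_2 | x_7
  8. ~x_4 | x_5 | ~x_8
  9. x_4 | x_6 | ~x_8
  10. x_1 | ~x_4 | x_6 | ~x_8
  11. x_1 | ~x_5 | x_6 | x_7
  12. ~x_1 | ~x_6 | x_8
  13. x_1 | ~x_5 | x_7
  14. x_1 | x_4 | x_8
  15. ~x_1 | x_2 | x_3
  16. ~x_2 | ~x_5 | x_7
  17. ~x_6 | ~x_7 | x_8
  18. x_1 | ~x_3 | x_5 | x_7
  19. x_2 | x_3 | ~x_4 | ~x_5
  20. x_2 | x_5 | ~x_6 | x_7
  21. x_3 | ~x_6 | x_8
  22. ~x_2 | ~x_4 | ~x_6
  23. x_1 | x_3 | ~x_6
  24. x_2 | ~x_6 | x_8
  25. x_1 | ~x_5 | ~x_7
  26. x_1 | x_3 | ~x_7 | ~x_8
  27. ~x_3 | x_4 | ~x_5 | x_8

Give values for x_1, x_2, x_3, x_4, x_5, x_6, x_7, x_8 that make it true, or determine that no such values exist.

Unit clause (~x_3) forces x_3 = False.
In (x_1 | x_3) only x_1 is left, so x_1 = True.
In (~x_1 | x_2 | x_3) only x_2 is left, so x_2 = True.
Set x_4 = True.
  then (~x_4 | x_7) forces x_7 = True.
  then (~x_2 | ~x_4 | ~x_6) forces x_6 = False.
Set x_5 = True.
Set x_8 = True.
All clauses satisfied.

x_1: True, x_2: True, x_3: False, x_4: True, x_5: True, x_6: False, x_7: True, x_8: True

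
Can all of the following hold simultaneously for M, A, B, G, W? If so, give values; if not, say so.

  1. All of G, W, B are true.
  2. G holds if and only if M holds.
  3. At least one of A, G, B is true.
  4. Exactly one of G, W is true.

Unsatisfiable — no assignment works.

Case G = True:
  (1) forces W = True.
  Constraint (4) is violated (G=T, W=T) — contradiction.
Case G = False:
  Constraint (1) is violated (G=F) — contradiction.
Both cases fail — unsatisfiable.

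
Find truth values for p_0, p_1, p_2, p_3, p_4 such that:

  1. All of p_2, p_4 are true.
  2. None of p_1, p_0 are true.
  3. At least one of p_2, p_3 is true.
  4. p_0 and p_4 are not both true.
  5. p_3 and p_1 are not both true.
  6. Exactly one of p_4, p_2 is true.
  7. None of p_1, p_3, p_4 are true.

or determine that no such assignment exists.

UNSATISFIABLE

Case p_4 = True:
  Constraint (7) is violated (p_4=T) — contradiction.
Case p_4 = False:
  Constraint (1) is violated (p_4=F) — contradiction.
Both cases fail — unsatisfiable.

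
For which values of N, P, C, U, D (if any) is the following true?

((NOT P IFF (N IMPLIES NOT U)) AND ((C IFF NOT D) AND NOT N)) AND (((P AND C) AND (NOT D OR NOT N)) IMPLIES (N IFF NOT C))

N: False, P: False, C: True, U: True, D: False

  (NOT P IFF (N IMPLIES NOT U)) AND ((C IFF NOT D) AND NOT N) = True
    NOT P IFF (N IMPLIES NOT U) = True
      NOT P = True
      N IMPLIES NOT U = True
        NOT U = False
    (C IFF NOT D) AND NOT N = True
      C IFF NOT D = True
        NOT D = True
      NOT N = True
  ((P AND C) AND (NOT D OR NOT N)) IMPLIES (N IFF NOT C) = True
    (P AND C) AND (NOT D OR NOT N) = False
      P AND C = False
      NOT D OR NOT N = True
        NOT D = True
        NOT N = True
    N IFF NOT C = True
      NOT C = False
Both conjuncts True, so the formula holds.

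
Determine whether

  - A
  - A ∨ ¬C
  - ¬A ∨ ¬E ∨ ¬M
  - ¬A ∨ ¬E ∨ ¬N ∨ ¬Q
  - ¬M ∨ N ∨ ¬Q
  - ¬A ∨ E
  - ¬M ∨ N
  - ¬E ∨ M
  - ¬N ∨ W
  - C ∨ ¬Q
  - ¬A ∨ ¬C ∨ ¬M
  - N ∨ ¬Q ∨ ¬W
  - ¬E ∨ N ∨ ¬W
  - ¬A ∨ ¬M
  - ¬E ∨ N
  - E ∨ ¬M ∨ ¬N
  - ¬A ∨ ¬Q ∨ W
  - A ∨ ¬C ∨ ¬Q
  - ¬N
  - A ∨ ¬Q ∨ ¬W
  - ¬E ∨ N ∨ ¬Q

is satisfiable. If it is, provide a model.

Case N = True:
  Clause (¬N) is falsified — contradiction.
Case N = False:
  (A) forces A = True.
  (¬A ∨ E) forces E = True.
  Clause (¬E ∨ N) is falsified — contradiction.
Both cases fail, so the formula is unsatisfiable.

Unsatisfiable — no assignment works.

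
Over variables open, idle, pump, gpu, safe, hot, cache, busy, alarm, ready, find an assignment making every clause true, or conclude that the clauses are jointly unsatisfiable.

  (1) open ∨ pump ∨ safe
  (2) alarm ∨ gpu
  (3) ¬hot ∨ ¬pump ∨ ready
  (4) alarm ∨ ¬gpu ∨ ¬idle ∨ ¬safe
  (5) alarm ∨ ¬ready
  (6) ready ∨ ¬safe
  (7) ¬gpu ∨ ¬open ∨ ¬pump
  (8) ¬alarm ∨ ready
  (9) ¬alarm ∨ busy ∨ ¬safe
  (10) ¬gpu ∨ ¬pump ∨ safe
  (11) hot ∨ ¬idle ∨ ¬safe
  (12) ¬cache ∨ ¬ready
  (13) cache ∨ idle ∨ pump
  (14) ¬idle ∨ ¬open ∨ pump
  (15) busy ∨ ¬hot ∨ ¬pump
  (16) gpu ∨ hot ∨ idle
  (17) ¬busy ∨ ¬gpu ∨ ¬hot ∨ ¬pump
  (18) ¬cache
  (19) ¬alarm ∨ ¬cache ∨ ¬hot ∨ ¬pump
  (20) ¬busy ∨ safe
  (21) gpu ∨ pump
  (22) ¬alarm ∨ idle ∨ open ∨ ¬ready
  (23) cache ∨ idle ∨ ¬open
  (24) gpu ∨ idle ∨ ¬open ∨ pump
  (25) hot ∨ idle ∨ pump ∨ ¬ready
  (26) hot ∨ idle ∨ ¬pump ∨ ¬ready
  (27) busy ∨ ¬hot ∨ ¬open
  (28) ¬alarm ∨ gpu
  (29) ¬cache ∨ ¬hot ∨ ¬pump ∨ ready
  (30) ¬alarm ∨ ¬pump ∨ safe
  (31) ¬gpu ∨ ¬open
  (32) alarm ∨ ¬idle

Unit clause (¬cache) forces cache = False.
Try open = True:
  (cache ∨ idle ∨ ¬open) forces idle = True.
  (¬idle ∨ ¬open ∨ pump) forces pump = True.
  (¬gpu ∨ ¬open ∨ ¬pump) forces gpu = False.
  (alarm ∨ gpu) forces alarm = True.
  clause (¬alarm ∨ gpu) is falsified — backtrack.
So open = False.
Set idle = True.
  then (alarm ∨ ¬idle) forces alarm = True.
  then (¬alarm ∨ ready) forces ready = True.
  then (¬alarm ∨ gpu) forces gpu = True.
Set pump = False.
  then (open ∨ pump ∨ safe) forces safe = True.
  then (¬alarm ∨ busy ∨ ¬safe) forces busy = True.
  then (hot ∨ ¬idle ∨ ¬safe) forces hot = True.
All clauses satisfied.

open = False, idle = True, pump = False, gpu = True, safe = True, hot = True, cache = False, busy = True, alarm = True, ready = True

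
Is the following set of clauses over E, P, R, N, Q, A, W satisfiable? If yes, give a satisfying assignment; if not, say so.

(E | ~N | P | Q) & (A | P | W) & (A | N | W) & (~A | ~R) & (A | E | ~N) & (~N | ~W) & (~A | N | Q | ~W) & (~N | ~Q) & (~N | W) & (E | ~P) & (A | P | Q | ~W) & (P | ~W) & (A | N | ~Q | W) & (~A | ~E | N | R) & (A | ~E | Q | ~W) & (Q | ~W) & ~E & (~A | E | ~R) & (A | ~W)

E=F; P=F; R=F; N=F; Q=T; A=T; W=F

Unit clause (~E) forces E = False.
In (E | ~P) only ~P is left, so P = False.
In (P | ~W) only ~W is left, so W = False.
In (A | P | W) only A is left, so A = True.
In (~A | ~R) only ~R is left, so R = False.
In (~N | W) only ~N is left, so N = False.
Set Q = True.
All clauses satisfied.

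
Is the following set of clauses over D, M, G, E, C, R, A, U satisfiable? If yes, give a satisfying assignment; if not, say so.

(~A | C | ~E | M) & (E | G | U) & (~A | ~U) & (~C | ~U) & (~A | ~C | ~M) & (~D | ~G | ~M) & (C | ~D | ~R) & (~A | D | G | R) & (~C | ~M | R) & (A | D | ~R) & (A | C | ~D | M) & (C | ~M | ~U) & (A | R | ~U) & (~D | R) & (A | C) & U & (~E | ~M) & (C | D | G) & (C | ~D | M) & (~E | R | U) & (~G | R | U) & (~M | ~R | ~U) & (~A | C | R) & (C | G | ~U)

Case U = True:
  (~A | ~U) forces A = False.
  (~C | ~U) forces C = False.
  Clause (A | C) is falsified — contradiction.
Case U = False:
  Clause (U) is falsified — contradiction.
Both cases fail, so the formula is unsatisfiable.

The formula is unsatisfiable.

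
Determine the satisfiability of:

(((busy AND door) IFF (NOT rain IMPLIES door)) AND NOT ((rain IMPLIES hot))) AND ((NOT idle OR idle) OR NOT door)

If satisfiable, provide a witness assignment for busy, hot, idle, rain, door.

busy=T; hot=F; idle=F; rain=T; door=T

  ((busy AND door) IFF (NOT rain IMPLIES door)) AND NOT ((rain IMPLIES hot)) = True
    (busy AND door) IFF (NOT rain IMPLIES door) = True
      busy AND door = True
      NOT rain IMPLIES door = True
        NOT rain = False
    NOT ((rain IMPLIES hot)) = True
      rain IMPLIES hot = False
  (NOT idle OR idle) OR NOT door = True
    NOT idle OR idle = True
      NOT idle = True
    NOT door = False
Both conjuncts True, so the formula holds.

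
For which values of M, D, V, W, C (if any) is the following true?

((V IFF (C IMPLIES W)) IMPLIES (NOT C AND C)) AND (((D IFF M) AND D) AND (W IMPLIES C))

M = True, D = True, V = False, W = False, C = False

  (V IFF (C IMPLIES W)) IMPLIES (NOT C AND C) = True
    V IFF (C IMPLIES W) = False
      C IMPLIES W = True
    NOT C AND C = False
      NOT C = True
  ((D IFF M) AND D) AND (W IMPLIES C) = True
    (D IFF M) AND D = True
      D IFF M = True
    W IMPLIES C = True
Both conjuncts True, so the formula holds.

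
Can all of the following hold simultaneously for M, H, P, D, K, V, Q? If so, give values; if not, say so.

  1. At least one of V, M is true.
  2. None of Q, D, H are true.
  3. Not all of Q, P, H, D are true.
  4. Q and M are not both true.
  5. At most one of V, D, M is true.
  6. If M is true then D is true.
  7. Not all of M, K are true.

M: False; H: False; P: False; D: False; K: True; V: True; Q: False

  (1) {V, M}: 1 true — at least one ✓
  (2) {Q, D, H}: 0 true — none ✓
  (3) {Q, P, H, D}: 0/4 true — not all ✓
  (4) Q=F, M=F — not both ✓
  (5) {V, D, M}: 1 true — at most one ✓
  (6) M=F ⇒ D: vacuous ✓
  (7) {M, K}: 1/2 true — not all ✓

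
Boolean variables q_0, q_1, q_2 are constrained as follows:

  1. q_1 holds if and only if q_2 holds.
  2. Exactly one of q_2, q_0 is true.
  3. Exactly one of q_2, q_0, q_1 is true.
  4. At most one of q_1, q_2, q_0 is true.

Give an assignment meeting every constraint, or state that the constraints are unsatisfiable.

q_0: True, q_1: False, q_2: False

  (1) q_1=F, q_2=F — same ✓
  (2) {q_2, q_0}: 1 true — exactly one ✓
  (3) {q_2, q_0, q_1}: 1 true — exactly one ✓
  (4) {q_1, q_2, q_0}: 1 true — at most one ✓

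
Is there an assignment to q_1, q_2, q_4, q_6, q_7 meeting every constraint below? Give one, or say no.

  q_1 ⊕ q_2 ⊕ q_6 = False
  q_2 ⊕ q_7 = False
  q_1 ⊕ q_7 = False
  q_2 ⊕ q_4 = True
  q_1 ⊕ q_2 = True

No satisfying assignment exists.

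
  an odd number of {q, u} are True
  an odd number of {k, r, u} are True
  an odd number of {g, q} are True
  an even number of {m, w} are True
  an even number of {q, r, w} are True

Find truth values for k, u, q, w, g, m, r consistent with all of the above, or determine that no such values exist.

k=T; u=T; q=F; w=T; g=T; m=T; r=T

{q, u}: 1 true → odd ✓
{k, r, u}: 3 true → odd ✓
{g, q}: 1 true → odd ✓
{m, w}: 2 true → even ✓
{q, r, w}: 2 true → even ✓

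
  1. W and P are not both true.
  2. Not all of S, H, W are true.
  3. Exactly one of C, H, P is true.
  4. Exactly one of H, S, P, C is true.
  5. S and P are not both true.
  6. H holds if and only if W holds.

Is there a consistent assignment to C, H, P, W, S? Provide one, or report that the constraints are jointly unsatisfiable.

C = False; H = False; P = True; W = False; S = False

  (1) W=F, P=T — not both ✓
  (2) {S, H, W}: 0/3 true — not all ✓
  (3) {C, H, P}: 1 true — exactly one ✓
  (4) {H, S, P, C}: 1 true — exactly one ✓
  (5) S=F, P=T — not both ✓
  (6) H=F, W=F — same ✓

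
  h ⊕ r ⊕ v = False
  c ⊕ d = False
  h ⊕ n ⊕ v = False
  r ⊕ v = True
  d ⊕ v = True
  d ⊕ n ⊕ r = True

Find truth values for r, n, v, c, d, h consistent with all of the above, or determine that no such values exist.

r: True, n: True, v: False, c: True, d: True, h: True

h ⊕ r ⊕ v = T ⊕ T ⊕ F = False ✓
c ⊕ d = T ⊕ T = False ✓
h ⊕ n ⊕ v = T ⊕ T ⊕ F = False ✓
r ⊕ v = T ⊕ F = True ✓
d ⊕ v = T ⊕ F = True ✓
d ⊕ n ⊕ r = T ⊕ T ⊕ T = True ✓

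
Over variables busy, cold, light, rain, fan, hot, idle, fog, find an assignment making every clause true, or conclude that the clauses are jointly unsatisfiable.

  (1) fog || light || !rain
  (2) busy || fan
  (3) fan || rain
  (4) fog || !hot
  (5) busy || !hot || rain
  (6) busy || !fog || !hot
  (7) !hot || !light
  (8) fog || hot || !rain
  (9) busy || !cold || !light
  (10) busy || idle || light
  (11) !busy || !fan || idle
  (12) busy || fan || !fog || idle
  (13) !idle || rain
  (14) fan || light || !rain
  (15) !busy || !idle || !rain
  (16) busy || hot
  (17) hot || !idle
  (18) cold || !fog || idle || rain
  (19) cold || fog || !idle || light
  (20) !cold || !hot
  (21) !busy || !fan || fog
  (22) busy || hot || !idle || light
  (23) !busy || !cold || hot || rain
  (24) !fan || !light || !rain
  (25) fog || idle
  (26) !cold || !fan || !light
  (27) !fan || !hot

Try busy = False:
  (busy || fan) forces fan = True.
  (busy || hot) forces hot = True.
  clause (!fan || !hot) is falsified — backtrack.
So busy = True.
Set cold = True.
  then (!cold || !hot) forces hot = False.
  then (!busy || !cold || hot || rain) forces rain = True.
  then (fog || hot || !rain) forces fog = True.
  then (!busy || !idle || !rain) forces idle = False.
  then (!busy || !fan || idle) forces fan = False.
  then (fan || light || !rain) forces light = True.
All clauses satisfied.

busy = True, cold = True, light = True, rain = True, fan = False, hot = False, idle = False, fog = True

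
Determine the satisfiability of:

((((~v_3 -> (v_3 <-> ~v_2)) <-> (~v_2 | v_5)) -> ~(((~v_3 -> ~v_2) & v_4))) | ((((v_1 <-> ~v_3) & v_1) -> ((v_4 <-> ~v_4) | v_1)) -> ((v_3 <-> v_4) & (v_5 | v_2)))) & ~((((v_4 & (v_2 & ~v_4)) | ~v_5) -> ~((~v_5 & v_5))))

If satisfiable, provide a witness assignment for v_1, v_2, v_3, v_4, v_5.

The conjunct ~((((v_4 & (v_2 & ~v_4)) | ~v_5) -> ~((~v_5 & v_5)))) is unsatisfiable on its own:
  v_2=F, v_4=F, v_5=F: evaluates to False.
  v_2=F, v_4=F, v_5=T: evaluates to False.
  v_2=F, v_4=T, v_5=F: evaluates to False.
  v_2=F, v_4=T, v_5=T: evaluates to False.
  v_2=T, v_4=F, v_5=F: evaluates to False.
  v_2=T, v_4=F, v_5=T: evaluates to False.
  v_2=T, v_4=T, v_5=F: evaluates to False.
  v_2=T, v_4=T, v_5=T: evaluates to False.
So the whole conjunction is unsatisfiable.

Unsatisfiable — no assignment works.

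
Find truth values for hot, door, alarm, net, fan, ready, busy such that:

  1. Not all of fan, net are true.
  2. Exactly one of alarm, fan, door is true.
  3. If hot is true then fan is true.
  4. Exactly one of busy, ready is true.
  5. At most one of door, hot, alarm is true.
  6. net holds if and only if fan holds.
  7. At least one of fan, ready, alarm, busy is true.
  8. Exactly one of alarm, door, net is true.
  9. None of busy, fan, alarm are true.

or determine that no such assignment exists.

hot=F, door=T, alarm=F, net=F, fan=F, ready=T, busy=F

  (1) {fan, net}: 0/2 true — not all ✓
  (2) {alarm, fan, door}: 1 true — exactly one ✓
  (3) hot=F ⇒ fan: vacuous ✓
  (4) {busy, ready}: 1 true — exactly one ✓
  (5) {door, hot, alarm}: 1 true — at most one ✓
  (6) net=F, fan=F — same ✓
  (7) {fan, ready, alarm, busy}: 1 true — at least one ✓
  (8) {alarm, door, net}: 1 true — exactly one ✓
  (9) {busy, fan, alarm}: 0 true — none ✓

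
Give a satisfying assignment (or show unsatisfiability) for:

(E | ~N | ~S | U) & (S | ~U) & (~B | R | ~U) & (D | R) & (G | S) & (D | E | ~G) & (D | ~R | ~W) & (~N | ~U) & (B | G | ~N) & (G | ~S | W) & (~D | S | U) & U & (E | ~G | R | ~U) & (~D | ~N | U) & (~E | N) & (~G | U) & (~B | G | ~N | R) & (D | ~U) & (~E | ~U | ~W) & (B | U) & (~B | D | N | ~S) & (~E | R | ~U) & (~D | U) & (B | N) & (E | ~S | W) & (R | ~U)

D = True, U = True, W = True, G = False, R = True, E = False, S = True, N = False, B = True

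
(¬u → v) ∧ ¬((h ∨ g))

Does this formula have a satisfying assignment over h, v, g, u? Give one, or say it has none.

h = False; v = True; g = False; u = True

  ¬u → v = True
    ¬u = False
  ¬((h ∨ g)) = True
    h ∨ g = False
Both conjuncts True, so the formula holds.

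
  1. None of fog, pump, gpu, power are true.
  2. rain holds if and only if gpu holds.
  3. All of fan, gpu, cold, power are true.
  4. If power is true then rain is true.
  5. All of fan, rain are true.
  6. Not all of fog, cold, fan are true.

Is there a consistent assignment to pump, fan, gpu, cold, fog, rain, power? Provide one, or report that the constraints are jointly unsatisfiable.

Case gpu = True:
  Constraint (1) is violated (gpu=T) — contradiction.
Case gpu = False:
  Constraint (3) is violated (gpu=F) — contradiction.
Both cases fail — unsatisfiable.

Unsatisfiable — no assignment works.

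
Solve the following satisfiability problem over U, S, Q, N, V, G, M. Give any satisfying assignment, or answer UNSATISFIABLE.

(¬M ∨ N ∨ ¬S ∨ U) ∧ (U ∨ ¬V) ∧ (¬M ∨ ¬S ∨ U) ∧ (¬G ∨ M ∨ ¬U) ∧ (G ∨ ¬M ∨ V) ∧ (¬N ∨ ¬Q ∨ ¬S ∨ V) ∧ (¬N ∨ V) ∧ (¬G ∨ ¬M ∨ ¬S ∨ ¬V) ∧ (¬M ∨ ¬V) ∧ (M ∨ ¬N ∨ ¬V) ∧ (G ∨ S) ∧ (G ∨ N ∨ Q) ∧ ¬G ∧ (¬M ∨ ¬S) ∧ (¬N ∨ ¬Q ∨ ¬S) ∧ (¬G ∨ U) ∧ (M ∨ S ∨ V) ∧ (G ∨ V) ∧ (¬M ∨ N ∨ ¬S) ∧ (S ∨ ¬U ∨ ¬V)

Unit clause (¬G) forces G = False.
In (G ∨ V) only V is left, so V = True.
In (U ∨ ¬V) only U is left, so U = True.
In (¬M ∨ ¬V) only ¬M is left, so M = False.
In (M ∨ ¬N ∨ ¬V) only ¬N is left, so N = False.
In (G ∨ S) only S is left, so S = True.
In (G ∨ N ∨ Q) only Q is left, so Q = True.
All clauses satisfied.

U=T; S=T; Q=T; N=F; V=T; G=F; M=F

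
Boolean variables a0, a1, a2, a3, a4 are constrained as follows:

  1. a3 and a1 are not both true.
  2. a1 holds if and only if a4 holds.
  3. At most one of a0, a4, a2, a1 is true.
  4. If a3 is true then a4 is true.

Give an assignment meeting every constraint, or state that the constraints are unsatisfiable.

a0=T, a1=F, a2=F, a3=F, a4=F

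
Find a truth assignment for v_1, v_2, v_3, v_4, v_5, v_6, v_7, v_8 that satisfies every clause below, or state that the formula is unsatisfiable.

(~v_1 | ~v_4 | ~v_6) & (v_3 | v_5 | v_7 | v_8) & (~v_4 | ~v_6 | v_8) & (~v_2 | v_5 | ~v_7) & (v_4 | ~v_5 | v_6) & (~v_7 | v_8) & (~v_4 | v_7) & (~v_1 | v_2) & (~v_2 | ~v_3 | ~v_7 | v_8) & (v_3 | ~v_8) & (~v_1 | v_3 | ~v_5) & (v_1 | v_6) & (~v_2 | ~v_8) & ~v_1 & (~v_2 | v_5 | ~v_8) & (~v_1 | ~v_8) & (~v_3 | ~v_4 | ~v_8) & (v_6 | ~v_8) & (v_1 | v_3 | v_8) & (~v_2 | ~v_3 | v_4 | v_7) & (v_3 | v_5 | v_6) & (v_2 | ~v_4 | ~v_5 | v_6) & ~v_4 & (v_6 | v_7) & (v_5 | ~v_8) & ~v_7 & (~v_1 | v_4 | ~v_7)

v_1: False, v_2: False, v_3: True, v_4: False, v_5: True, v_6: True, v_7: False, v_8: True

Unit clause (~v_1) forces v_1 = False.
Unit clause (~v_4) forces v_4 = False.
Unit clause (~v_7) forces v_7 = False.
In (v_1 | v_6) only v_6 is left, so v_6 = True.
Try v_2 = True:
  (~v_2 | ~v_8) forces v_8 = False.
  (v_1 | v_3 | v_8) forces v_3 = True.
  clause (~v_2 | ~v_3 | v_4 | v_7) is falsified — backtrack.
So v_2 = False.
Set v_3 = True.
Set v_5 = True.
Set v_8 = True.
All clauses satisfied.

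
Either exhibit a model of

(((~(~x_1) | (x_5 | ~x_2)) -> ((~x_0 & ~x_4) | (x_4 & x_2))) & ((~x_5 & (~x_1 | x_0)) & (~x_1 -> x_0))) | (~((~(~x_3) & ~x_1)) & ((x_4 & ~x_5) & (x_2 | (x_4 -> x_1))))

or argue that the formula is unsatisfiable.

x_0: True; x_1: True; x_2: True; x_3: False; x_4: True; x_5: False

  (((~(~x_1) | (x_5 | ~x_2)) -> ((~x_0 & ~x_4) | (x_4 & x_2))) & ((~x_5 & (~x_1 | x_0)) & (~x_1 -> x_0))) | (~((~(~x_3) & ~x_1)) & ((x_4 & ~x_5) & (x_2 | (x_4 -> x_1)))) = True
    ((~(~x_1) | (x_5 | ~x_2)) -> ((~x_0 & ~x_4) | (x_4 & x_2))) & ((~x_5 & (~x_1 | x_0)) & (~x_1 -> x_0)) = True
      (~(~x_1) | (x_5 | ~x_2)) -> ((~x_0 & ~x_4) | (x_4 & x_2)) = True
        ~(~x_1) | (x_5 | ~x_2) = True
          ~(~x_1) = True
            ~x_1 = False
          x_5 | ~x_2 = False
            ~x_2 = False
        (~x_0 & ~x_4) | (x_4 & x_2) = True
          ~x_0 & ~x_4 = False
            ~x_0 = False
            ~x_4 = False
          x_4 & x_2 = True
      (~x_5 & (~x_1 | x_0)) & (~x_1 -> x_0) = True
        ~x_5 & (~x_1 | x_0) = True
          ~x_5 = True
          ~x_1 | x_0 = True
            ~x_1 = False
        ~x_1 -> x_0 = True
          ~x_1 = False
    ~((~(~x_3) & ~x_1)) & ((x_4 & ~x_5) & (x_2 | (x_4 -> x_1))) = True
      ~((~(~x_3) & ~x_1)) = True
        ~(~x_3) & ~x_1 = False
          ~(~x_3) = False
            ~x_3 = True
          ~x_1 = False
      (x_4 & ~x_5) & (x_2 | (x_4 -> x_1)) = True
        x_4 & ~x_5 = True
          ~x_5 = True
        x_2 | (x_4 -> x_1) = True
          x_4 -> x_1 = True
The formula evaluates to True.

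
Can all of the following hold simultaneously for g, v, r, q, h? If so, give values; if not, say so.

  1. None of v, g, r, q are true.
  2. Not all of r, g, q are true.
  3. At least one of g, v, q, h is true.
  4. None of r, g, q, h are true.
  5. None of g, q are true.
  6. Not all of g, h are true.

Case h = True:
  Constraint (4) is violated (h=T) — contradiction.
Case h = False:
  (1) forces v = False.
  (1) forces g = False.
  (1) forces r = False.
  (1) forces q = False.
  Constraint (3) is violated (g=F, v=F, q=F, h=F) — contradiction.
Both cases fail — unsatisfiable.

The formula is unsatisfiable.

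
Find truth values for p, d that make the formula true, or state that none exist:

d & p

p = True, d = True

Both conjuncts True, so the formula holds.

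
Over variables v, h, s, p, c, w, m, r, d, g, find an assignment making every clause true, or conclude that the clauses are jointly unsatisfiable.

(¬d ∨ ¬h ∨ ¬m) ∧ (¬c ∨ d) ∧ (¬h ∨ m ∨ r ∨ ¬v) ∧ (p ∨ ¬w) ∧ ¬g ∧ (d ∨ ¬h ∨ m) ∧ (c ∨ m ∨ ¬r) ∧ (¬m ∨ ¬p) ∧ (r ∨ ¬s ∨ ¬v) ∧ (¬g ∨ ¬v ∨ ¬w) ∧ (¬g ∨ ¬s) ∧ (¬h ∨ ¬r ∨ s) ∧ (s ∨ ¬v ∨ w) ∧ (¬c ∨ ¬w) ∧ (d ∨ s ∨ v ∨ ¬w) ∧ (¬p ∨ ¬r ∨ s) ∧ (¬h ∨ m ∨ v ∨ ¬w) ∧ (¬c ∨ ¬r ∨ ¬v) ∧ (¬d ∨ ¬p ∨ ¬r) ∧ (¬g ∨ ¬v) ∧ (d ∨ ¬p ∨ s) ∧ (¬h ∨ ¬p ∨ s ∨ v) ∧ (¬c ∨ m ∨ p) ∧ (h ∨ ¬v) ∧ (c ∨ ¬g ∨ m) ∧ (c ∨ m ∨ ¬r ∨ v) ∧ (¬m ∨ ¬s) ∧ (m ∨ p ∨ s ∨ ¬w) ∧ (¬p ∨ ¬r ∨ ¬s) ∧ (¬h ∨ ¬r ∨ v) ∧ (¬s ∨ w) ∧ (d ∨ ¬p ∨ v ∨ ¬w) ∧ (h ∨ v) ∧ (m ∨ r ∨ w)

Unit clause (¬g) forces g = False.
Set v = False.
  then (h ∨ v) forces h = True.
  then (¬h ∨ ¬r ∨ v) forces r = False.
Try s = True:
  (¬m ∨ ¬s) forces m = False.
  (d ∨ ¬h ∨ m) forces d = True.
  (¬h ∨ m ∨ v ∨ ¬w) forces w = False.
  clause (¬s ∨ w) is falsified — backtrack.
So s = False.
  then (¬h ∨ ¬p ∨ s ∨ v) forces p = False.
  then (p ∨ ¬w) forces w = False.
  then (m ∨ r ∨ w) forces m = True.
  then (¬d ∨ ¬h ∨ ¬m) forces d = False.
  then (¬c ∨ d) forces c = False.
All clauses satisfied.

v: False; h: True; s: False; p: False; c: False; w: False; m: True; r: False; d: False; g: False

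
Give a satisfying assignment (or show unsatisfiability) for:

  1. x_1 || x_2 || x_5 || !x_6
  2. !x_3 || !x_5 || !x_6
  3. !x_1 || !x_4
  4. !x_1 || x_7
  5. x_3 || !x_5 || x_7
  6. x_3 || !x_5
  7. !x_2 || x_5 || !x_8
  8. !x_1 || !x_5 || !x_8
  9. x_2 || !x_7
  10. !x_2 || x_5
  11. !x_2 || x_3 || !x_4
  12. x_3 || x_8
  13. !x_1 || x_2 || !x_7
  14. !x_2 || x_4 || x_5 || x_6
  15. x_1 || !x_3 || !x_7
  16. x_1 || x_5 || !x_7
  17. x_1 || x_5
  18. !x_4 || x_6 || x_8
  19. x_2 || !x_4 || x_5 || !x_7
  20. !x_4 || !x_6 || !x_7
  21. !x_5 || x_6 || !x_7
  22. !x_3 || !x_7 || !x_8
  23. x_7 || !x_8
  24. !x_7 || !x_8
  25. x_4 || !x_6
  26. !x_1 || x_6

x_1 = False; x_2 = True; x_3 = True; x_4 = False; x_5 = True; x_6 = False; x_7 = False; x_8 = False

Set x_1 = False.
  then (x_1 || x_5) forces x_5 = True.
  then (x_3 || !x_5) forces x_3 = True.
  then (x_1 || !x_3 || !x_7) forces x_7 = False.
  then (x_7 || !x_8) forces x_8 = False.
  then (!x_3 || !x_5 || !x_6) forces x_6 = False.
  then (!x_4 || x_6 || x_8) forces x_4 = False.
Set x_2 = True.
All clauses satisfied.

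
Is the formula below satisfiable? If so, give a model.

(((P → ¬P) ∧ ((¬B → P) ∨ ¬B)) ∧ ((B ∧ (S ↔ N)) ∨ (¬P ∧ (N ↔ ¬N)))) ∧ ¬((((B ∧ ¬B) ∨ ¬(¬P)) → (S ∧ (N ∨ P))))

Case P = True: the conjunct P → ¬P becomes True → ¬True = False.
Case P = False: the formula simplifies to ((B ∨ ¬B) ∧ ((B ∧ (S ↔ N)) ∨ (N ↔ ¬N))) ∧ ¬(((B ∧ ¬B) → (S ∧ N))).
  B = True: the conjunct ¬(((B ∧ ¬B) → (S ∧ N))) becomes ¬((False → (S ∧ N))) = False.
  B = False: the conjunct ¬(((B ∧ ¬B) → (S ∧ N))) becomes ¬((False → (S ∧ N))) = False.
Both cases fail — unsatisfiable.

The formula is unsatisfiable.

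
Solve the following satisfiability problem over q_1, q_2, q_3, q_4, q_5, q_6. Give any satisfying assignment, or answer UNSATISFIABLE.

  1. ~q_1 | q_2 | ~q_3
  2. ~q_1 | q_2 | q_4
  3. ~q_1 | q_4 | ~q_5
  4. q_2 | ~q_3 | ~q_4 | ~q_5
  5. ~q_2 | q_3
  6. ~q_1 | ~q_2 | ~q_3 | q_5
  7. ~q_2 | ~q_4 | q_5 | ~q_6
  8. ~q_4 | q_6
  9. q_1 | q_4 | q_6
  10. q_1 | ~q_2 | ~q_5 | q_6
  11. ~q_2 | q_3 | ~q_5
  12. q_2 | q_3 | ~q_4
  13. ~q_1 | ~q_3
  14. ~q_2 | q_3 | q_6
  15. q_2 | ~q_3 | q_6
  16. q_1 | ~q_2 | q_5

Try q_1 = True:
  (~q_1 | ~q_3) forces q_3 = False.
  (~q_2 | q_3) forces q_2 = False.
  (~q_1 | q_2 | q_4) forces q_4 = True.
  clause (q_2 | q_3 | ~q_4) is falsified — backtrack.
So q_1 = False.
Set q_2 = False.
Set q_3 = True.
  then (q_2 | ~q_3 | q_6) forces q_6 = True.
Set q_4 = True.
  then (q_2 | ~q_3 | ~q_4 | ~q_5) forces q_5 = False.
All clauses satisfied.

q_1: False, q_2: False, q_3: True, q_4: True, q_5: False, q_6: True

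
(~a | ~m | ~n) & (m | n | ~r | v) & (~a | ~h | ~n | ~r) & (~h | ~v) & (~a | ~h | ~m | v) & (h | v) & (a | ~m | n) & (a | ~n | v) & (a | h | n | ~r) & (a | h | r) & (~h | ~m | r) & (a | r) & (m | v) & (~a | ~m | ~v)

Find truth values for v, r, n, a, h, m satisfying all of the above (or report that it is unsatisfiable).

v: True; r: False; n: True; a: True; h: False; m: False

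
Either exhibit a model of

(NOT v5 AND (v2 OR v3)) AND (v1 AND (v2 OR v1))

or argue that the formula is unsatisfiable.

v1 = True; v2 = True; v3 = False; v5 = False

  NOT v5 AND (v2 OR v3) = True
    NOT v5 = True
    v2 OR v3 = True
  v1 AND (v2 OR v1) = True
    v2 OR v1 = True
Both conjuncts True, so the formula holds.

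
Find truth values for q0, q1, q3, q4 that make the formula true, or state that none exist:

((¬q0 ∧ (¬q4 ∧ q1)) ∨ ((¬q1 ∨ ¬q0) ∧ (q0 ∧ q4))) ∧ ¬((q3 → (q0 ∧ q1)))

q0 = True; q1 = False; q3 = True; q4 = True

  (¬q0 ∧ (¬q4 ∧ q1)) ∨ ((¬q1 ∨ ¬q0) ∧ (q0 ∧ q4)) = True
    ¬q0 ∧ (¬q4 ∧ q1) = False
      ¬q0 = False
      ¬q4 ∧ q1 = False
        ¬q4 = False
    (¬q1 ∨ ¬q0) ∧ (q0 ∧ q4) = True
      ¬q1 ∨ ¬q0 = True
        ¬q1 = True
        ¬q0 = False
      q0 ∧ q4 = True
  ¬((q3 → (q0 ∧ q1))) = True
    q3 → (q0 ∧ q1) = False
      q0 ∧ q1 = False
Both conjuncts True, so the formula holds.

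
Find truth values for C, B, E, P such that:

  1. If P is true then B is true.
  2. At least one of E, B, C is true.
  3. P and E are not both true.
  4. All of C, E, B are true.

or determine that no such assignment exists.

C = True; B = True; E = True; P = False

  (1) P=F ⇒ B: vacuous ✓
  (2) {E, B, C}: 3 true — at least one ✓
  (3) P=F, E=T — not both ✓
  (4) {C, E, B}: all 3 true ✓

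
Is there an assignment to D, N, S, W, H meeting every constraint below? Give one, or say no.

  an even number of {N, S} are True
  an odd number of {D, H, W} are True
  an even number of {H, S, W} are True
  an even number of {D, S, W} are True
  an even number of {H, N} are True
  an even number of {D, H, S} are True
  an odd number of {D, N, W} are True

Adding constraints 1, 2, 4, 5 mod 2: every variable appears an even number of times on the left, so the left side is 0.
But the right sides sum to 1 (mod 2). 0 ≠ 1 — the system is inconsistent.

No satisfying assignment exists.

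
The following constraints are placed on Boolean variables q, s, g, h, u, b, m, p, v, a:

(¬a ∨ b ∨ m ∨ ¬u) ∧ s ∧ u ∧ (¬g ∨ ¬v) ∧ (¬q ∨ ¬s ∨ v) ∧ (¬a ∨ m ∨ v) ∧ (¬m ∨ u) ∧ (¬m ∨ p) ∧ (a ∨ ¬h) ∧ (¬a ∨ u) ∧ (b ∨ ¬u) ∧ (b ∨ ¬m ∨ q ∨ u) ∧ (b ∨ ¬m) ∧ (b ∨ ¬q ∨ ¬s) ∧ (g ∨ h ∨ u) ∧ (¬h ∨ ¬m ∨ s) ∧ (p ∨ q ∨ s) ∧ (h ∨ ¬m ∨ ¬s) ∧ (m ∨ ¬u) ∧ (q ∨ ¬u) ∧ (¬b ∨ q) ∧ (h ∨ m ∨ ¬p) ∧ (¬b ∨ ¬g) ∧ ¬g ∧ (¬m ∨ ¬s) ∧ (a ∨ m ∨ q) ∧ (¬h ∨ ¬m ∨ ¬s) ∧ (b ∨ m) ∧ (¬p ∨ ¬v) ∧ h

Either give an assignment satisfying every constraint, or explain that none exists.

Unsatisfiable — no assignment works.

Case s = True:
  (u) forces u = True.
  (b ∨ ¬u) forces b = True.
  (m ∨ ¬u) forces m = True.
  Clause (¬m ∨ ¬s) is falsified — contradiction.
Case s = False:
  Clause (s) is falsified — contradiction.
Both cases fail, so the formula is unsatisfiable.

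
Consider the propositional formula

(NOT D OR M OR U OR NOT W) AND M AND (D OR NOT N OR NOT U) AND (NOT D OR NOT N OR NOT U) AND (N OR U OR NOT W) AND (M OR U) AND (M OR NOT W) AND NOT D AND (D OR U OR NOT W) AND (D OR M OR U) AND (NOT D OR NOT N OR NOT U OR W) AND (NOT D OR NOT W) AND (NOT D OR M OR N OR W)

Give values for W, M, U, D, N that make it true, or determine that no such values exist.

W = True, M = True, U = True, D = False, N = False

Unit clause (M) forces M = True.
Unit clause (NOT D) forces D = False.
Set W = True.
  then (D OR U OR NOT W) forces U = True.
  then (D OR NOT N OR NOT U) forces N = False.
All clauses satisfied.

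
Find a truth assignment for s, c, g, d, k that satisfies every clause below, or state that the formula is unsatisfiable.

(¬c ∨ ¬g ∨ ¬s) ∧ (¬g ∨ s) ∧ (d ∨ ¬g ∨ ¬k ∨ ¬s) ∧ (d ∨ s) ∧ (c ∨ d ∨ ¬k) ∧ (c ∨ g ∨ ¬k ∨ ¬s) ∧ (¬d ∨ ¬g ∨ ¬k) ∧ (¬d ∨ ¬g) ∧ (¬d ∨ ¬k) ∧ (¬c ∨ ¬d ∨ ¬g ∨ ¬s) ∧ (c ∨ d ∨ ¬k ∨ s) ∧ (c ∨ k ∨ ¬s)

Set s = True.
Try c = False:
  (c ∨ k ∨ ¬s) forces k = True.
  (c ∨ d ∨ ¬k) forces d = True.
  clause (¬d ∨ ¬k) is falsified — backtrack.
So c = True.
  then (¬c ∨ ¬g ∨ ¬s) forces g = False.
Set d = False.
Set k = True.
All clauses satisfied.

s=T, c=T, g=F, d=F, k=T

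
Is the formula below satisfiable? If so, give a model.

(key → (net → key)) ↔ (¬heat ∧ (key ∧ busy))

key = True, heat = False, net = False, busy = True

  (key → (net → key)) ↔ (¬heat ∧ (key ∧ busy)) = True
    key → (net → key) = True
      net → key = True
    ¬heat ∧ (key ∧ busy) = True
      ¬heat = True
      key ∧ busy = True
The formula evaluates to True.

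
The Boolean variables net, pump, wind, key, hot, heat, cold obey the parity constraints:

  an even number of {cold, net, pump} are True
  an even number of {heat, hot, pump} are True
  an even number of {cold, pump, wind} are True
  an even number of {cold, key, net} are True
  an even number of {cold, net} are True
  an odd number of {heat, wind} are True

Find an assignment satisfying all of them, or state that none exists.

net = True; pump = False; wind = True; key = False; hot = False; heat = False; cold = True

{cold, net, pump}: 2 true → even ✓
{heat, hot, pump}: 0 true → even ✓
{cold, pump, wind}: 2 true → even ✓
{cold, key, net}: 2 true → even ✓
{cold, net}: 2 true → even ✓
{heat, wind}: 1 true → odd ✓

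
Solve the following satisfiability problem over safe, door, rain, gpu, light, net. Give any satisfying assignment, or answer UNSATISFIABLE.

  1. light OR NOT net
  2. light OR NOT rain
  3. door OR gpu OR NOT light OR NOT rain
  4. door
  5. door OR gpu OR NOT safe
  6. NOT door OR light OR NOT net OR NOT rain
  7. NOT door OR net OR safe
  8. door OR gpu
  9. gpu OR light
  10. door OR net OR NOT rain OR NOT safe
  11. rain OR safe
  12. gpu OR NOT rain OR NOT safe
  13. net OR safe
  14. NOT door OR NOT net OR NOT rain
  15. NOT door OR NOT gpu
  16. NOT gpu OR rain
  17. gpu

Case door = True:
  (NOT door OR NOT gpu) forces gpu = False.
  Clause (gpu) is falsified — contradiction.
Case door = False:
  Clause (door) is falsified — contradiction.
Both cases fail, so the formula is unsatisfiable.

No satisfying assignment exists.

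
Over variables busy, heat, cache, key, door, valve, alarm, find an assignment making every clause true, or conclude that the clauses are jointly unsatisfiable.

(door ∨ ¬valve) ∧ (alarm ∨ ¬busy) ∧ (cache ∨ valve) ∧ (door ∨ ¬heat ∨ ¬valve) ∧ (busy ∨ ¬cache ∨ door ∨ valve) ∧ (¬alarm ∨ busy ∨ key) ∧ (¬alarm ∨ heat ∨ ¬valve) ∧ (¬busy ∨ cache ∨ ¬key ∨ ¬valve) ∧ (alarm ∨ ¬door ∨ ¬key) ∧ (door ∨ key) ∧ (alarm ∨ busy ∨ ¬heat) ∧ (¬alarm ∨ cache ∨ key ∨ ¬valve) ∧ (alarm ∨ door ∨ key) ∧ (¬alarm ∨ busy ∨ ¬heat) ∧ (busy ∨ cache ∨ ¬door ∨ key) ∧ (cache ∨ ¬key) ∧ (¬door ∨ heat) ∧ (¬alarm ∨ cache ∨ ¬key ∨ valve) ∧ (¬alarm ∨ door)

Set busy = True.
  then (alarm ∨ ¬busy) forces alarm = True.
  then (¬alarm ∨ door) forces door = True.
  then (¬door ∨ heat) forces heat = True.
Set cache = True.
Set key = True.
Set valve = False.
All clauses satisfied.

busy: True, heat: True, cache: True, key: True, door: True, valve: False, alarm: True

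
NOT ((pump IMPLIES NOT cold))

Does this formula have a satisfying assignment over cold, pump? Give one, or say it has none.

cold = True; pump = True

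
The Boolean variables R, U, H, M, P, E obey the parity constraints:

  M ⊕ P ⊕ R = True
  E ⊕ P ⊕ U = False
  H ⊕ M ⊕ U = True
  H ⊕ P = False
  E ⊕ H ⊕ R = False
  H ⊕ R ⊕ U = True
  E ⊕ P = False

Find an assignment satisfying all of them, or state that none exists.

R=F, U=F, H=T, M=F, P=T, E=T

M ⊕ P ⊕ R = F ⊕ T ⊕ F = True ✓
E ⊕ P ⊕ U = T ⊕ T ⊕ F = False ✓
H ⊕ M ⊕ U = T ⊕ F ⊕ F = True ✓
H ⊕ P = T ⊕ T = False ✓
E ⊕ H ⊕ R = T ⊕ T ⊕ F = False ✓
H ⊕ R ⊕ U = T ⊕ F ⊕ F = True ✓
E ⊕ P = T ⊕ T = False ✓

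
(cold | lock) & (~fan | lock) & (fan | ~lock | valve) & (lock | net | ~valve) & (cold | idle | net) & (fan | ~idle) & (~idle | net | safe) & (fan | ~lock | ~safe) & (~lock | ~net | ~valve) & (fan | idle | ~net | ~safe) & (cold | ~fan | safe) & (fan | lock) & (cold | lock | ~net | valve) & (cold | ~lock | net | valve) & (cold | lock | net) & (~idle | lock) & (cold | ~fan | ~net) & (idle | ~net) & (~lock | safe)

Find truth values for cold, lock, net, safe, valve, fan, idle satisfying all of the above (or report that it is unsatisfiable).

cold: True, lock: True, net: True, safe: True, valve: False, fan: True, idle: True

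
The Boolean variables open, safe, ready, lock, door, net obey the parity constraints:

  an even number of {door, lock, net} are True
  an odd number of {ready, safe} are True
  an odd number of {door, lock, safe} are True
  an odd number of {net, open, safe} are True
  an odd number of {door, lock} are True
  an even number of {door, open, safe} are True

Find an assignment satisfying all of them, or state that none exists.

open=F; safe=F; ready=T; lock=T; door=F; net=T

{door, lock, net}: 2 true → even ✓
{ready, safe}: 1 true → odd ✓
{door, lock, safe}: 1 true → odd ✓
{net, open, safe}: 1 true → odd ✓
{door, lock}: 1 true → odd ✓
{door, open, safe}: 0 true → even ✓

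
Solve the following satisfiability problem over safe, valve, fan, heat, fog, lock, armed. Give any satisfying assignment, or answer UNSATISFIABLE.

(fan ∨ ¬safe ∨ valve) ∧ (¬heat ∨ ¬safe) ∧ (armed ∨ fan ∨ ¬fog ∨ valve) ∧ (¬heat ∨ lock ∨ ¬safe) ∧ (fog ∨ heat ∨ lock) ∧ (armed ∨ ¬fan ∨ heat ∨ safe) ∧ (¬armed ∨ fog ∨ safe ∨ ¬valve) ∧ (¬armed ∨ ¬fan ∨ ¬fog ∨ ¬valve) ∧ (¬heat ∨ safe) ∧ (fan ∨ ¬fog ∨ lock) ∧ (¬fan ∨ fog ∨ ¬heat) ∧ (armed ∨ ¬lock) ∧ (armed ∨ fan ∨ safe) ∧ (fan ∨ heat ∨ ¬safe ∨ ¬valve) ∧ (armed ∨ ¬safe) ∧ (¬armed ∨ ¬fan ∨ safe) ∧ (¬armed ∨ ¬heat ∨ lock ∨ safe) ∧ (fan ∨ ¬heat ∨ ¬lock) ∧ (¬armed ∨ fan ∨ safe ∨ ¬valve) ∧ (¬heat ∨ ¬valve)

Set safe = True.
  then (¬heat ∨ ¬safe) forces heat = False.
  then (armed ∨ ¬safe) forces armed = True.
Set valve = False.
  then (fan ∨ ¬safe ∨ valve) forces fan = True.
Set fog = False.
  then (fog ∨ heat ∨ lock) forces lock = True.
All clauses satisfied.

safe = True, valve = False, fan = True, heat = False, fog = False, lock = True, armed = True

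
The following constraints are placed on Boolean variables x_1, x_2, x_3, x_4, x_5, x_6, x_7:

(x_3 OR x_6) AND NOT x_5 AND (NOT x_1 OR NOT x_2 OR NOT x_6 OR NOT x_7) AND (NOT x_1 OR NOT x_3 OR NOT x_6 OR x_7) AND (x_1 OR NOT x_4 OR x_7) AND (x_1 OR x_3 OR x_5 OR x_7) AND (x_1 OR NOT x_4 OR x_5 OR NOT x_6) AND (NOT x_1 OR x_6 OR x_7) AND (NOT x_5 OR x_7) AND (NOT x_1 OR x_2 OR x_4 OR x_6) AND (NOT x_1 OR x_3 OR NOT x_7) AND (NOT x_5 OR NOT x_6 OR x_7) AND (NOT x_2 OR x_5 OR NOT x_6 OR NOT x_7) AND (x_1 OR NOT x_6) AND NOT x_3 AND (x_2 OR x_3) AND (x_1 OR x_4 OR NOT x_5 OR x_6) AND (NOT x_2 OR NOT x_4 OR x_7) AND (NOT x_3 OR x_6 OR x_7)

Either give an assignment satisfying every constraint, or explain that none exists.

Unit clause (NOT x_5) forces x_5 = False.
Unit clause (NOT x_3) forces x_3 = False.
In (x_2 OR x_3) only x_2 is left, so x_2 = True.
In (x_3 OR x_6) only x_6 is left, so x_6 = True.
In (NOT x_2 OR x_5 OR NOT x_6 OR NOT x_7) only NOT x_7 is left, so x_7 = False.
In (x_1 OR NOT x_6) only x_1 is left, so x_1 = True.
In (NOT x_2 OR NOT x_4 OR x_7) only NOT x_4 is left, so x_4 = False.
All clauses satisfied.

x_1 = True, x_2 = True, x_3 = False, x_4 = False, x_5 = False, x_6 = True, x_7 = False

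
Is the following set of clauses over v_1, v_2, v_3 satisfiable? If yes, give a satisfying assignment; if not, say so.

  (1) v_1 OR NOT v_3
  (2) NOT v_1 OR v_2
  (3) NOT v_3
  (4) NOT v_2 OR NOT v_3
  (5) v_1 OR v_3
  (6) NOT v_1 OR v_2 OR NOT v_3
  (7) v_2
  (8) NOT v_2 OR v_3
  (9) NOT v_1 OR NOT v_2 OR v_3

Case v_2 = True:
  (NOT v_3) forces v_3 = False.
  Clause (NOT v_2 OR v_3) is falsified — contradiction.
Case v_2 = False:
  Clause (v_2) is falsified — contradiction.
Both cases fail, so the formula is unsatisfiable.

Unsatisfiable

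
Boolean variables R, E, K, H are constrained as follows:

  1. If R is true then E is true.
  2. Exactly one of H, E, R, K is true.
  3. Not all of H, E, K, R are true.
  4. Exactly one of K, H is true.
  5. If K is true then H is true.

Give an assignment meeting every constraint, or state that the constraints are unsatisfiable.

R = False, E = False, K = False, H = True

  (1) R=F ⇒ E: vacuous ✓
  (2) {H, E, R, K}: 1 true — exactly one ✓
  (3) {H, E, K, R}: 1/4 true — not all ✓
  (4) {K, H}: 1 true — exactly one ✓
  (5) K=F ⇒ H: vacuous ✓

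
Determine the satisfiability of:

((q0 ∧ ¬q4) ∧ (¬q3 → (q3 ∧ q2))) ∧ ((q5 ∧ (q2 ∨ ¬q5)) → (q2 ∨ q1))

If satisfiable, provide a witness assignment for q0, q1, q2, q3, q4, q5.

q0 = True, q1 = False, q2 = False, q3 = True, q4 = False, q5 = False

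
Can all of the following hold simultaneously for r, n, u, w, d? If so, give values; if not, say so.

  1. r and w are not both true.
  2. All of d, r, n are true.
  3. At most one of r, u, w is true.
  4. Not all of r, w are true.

r = True, n = True, u = False, w = False, d = True

  (1) r=T, w=F — not both ✓
  (2) {d, r, n}: all 3 true ✓
  (3) {r, u, w}: 1 true — at most one ✓
  (4) {r, w}: 1/2 true — not all ✓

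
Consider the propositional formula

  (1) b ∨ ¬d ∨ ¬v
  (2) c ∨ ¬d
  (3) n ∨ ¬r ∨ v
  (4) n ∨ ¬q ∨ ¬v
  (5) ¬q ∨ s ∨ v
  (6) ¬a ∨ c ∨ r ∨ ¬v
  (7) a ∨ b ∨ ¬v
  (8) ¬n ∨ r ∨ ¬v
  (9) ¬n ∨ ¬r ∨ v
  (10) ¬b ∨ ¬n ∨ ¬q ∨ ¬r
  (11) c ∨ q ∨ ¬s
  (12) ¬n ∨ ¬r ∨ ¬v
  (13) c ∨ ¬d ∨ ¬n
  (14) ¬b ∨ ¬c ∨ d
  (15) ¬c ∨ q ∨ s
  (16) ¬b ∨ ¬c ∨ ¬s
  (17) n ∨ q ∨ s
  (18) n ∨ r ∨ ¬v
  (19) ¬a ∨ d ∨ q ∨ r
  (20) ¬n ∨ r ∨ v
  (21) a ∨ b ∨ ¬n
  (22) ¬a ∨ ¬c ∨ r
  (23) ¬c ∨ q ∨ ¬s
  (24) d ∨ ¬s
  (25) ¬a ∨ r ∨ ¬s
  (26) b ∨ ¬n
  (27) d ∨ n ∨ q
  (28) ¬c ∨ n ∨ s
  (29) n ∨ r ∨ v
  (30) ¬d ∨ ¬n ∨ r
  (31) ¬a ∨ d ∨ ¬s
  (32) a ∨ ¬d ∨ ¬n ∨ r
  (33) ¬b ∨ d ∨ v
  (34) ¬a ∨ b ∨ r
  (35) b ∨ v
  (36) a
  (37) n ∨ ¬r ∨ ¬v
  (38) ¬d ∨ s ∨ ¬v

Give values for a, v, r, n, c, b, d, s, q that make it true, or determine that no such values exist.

UNSATISFIABLE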